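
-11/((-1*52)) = 11/52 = 0.21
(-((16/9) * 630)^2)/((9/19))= -23833600/9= -2648177.78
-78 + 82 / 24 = -895 / 12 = -74.58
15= 15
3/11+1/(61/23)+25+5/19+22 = 610842/12749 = 47.91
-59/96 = -0.61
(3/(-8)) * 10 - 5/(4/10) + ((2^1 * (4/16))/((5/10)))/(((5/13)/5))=-13/4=-3.25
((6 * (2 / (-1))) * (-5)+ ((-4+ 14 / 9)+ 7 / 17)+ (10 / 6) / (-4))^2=1240518841 / 374544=3312.08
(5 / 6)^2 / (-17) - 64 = -39193 / 612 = -64.04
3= 3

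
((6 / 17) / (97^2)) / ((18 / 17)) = 1 / 28227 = 0.00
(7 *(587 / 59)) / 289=4109 / 17051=0.24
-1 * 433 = -433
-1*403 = -403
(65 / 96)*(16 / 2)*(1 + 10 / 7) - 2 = 937 / 84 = 11.15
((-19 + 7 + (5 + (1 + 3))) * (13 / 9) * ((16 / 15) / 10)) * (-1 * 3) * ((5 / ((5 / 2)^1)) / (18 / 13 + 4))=1352 / 2625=0.52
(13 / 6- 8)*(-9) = 105 / 2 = 52.50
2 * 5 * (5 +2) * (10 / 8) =175 / 2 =87.50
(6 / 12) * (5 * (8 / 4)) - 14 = -9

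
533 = 533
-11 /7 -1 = -2.57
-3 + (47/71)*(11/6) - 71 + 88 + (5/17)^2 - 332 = -38990189/123114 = -316.70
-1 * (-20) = 20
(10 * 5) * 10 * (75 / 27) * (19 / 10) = 23750 / 9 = 2638.89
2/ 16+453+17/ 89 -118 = 238745/ 712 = 335.32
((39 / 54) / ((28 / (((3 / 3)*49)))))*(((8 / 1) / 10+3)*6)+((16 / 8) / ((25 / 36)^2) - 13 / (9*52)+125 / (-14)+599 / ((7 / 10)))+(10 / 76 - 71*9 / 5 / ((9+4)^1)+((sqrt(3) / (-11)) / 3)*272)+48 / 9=17026767349 / 19451250 - 272*sqrt(3) / 33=861.08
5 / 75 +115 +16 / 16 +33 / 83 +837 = 1187063 / 1245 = 953.46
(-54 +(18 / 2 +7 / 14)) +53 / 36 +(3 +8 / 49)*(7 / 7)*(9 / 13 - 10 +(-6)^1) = -2097133 / 22932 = -91.45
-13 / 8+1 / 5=-57 / 40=-1.42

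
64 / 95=0.67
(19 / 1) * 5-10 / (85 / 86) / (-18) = 14621 / 153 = 95.56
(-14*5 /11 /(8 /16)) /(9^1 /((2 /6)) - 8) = -140 /209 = -0.67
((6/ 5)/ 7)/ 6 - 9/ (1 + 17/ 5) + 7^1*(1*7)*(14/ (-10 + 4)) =-268769/ 2310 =-116.35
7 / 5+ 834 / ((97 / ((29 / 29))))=4849 / 485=10.00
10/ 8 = 1.25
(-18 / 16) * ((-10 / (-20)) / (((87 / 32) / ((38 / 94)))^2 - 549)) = 23104 / 20691735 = 0.00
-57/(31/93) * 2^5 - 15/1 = -5487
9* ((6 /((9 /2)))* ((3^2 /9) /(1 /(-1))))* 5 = -60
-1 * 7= -7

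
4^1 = 4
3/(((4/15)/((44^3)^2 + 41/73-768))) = 23836988495925/292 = 81633522246.32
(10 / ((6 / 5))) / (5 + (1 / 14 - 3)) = 350 / 87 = 4.02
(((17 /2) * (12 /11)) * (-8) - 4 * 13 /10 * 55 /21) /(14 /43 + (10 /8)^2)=-13954016 /300069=-46.50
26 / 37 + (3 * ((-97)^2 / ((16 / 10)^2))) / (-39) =-282.02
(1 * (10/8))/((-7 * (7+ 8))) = -1/84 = -0.01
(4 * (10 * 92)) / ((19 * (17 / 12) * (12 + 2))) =22080 / 2261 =9.77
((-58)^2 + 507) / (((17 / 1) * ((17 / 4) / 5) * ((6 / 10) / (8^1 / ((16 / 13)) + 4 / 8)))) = 2709700 / 867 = 3125.37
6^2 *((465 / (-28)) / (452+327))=-4185 / 5453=-0.77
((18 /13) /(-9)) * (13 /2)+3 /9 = -2 /3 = -0.67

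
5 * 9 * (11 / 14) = 495 / 14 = 35.36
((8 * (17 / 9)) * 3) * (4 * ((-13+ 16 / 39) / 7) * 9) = -267104 / 91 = -2935.21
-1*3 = -3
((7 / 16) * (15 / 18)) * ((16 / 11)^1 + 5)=2485 / 1056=2.35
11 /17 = 0.65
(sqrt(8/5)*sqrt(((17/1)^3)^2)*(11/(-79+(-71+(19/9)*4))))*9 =-4377483*sqrt(10)/3185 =-4346.25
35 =35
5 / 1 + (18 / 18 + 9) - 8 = 7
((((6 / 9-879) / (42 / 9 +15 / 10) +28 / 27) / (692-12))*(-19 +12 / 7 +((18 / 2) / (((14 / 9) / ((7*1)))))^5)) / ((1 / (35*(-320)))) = 8619137898791225 / 33966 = 253757813660.46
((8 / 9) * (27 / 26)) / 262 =6 / 1703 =0.00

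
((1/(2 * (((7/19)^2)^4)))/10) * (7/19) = 54.27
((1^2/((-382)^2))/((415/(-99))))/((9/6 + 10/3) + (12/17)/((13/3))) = -65637/200599898750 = -0.00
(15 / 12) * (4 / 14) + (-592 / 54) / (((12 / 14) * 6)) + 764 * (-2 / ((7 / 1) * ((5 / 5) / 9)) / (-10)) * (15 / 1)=10019171 / 3402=2945.08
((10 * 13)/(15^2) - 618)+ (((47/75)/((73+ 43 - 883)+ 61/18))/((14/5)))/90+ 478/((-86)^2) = -24711494391742/40027845375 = -617.36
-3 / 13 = -0.23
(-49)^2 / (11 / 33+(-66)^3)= -7203 / 862487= -0.01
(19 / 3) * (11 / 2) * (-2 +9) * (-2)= -1463 / 3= -487.67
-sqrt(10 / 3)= -sqrt(30) / 3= -1.83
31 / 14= 2.21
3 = 3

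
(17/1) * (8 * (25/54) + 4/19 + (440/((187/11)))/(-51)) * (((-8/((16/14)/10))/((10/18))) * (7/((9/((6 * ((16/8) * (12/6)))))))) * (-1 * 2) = 272429.62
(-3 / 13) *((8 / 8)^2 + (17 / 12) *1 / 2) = -41 / 104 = -0.39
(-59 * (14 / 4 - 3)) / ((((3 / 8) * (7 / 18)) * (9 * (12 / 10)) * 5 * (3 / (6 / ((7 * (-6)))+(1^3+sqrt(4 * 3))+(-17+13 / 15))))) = 378544 / 19845 - 472 * sqrt(3) / 189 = 14.75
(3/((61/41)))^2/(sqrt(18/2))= 5043/3721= 1.36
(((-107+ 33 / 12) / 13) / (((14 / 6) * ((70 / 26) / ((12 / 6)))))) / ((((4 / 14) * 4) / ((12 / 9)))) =-417 / 140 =-2.98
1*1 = 1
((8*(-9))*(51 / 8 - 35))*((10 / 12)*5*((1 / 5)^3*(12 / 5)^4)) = 7122816 / 3125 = 2279.30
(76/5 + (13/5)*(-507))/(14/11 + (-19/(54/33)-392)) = 257994/79663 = 3.24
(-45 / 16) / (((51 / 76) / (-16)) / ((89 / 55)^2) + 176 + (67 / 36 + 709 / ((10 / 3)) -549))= 1219041900 / 68680238071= 0.02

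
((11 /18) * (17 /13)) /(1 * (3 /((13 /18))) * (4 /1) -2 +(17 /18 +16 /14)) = 1309 /27359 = 0.05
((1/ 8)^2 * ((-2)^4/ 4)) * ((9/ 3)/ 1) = 3/ 16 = 0.19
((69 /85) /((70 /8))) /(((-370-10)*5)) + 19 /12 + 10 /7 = 7296221 /2422500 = 3.01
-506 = -506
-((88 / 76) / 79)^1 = -22 / 1501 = -0.01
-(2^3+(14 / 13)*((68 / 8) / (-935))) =-5713 / 715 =-7.99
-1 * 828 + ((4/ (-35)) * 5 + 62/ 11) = -63366/ 77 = -822.94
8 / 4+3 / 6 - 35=-65 / 2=-32.50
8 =8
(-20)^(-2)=1/ 400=0.00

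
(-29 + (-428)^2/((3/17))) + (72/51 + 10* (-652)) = 52606249/51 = 1031495.08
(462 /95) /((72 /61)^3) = 17477537 /5909760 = 2.96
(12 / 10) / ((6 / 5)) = 1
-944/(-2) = 472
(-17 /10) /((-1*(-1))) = -1.70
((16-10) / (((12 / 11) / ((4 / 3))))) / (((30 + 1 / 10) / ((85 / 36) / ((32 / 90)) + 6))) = 44495 / 14448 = 3.08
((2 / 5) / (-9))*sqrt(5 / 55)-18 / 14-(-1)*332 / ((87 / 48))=36923 / 203-2*sqrt(11) / 495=181.87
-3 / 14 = -0.21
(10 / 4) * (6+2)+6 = 26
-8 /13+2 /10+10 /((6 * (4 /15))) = 1517 /260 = 5.83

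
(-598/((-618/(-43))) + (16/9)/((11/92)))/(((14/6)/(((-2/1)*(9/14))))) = 817995/55517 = 14.73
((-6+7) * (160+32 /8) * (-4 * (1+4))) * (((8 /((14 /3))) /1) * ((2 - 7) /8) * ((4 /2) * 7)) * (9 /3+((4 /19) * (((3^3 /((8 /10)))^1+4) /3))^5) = 1317047951520800 /200564019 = 6566720.98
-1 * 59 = -59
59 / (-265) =-59 / 265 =-0.22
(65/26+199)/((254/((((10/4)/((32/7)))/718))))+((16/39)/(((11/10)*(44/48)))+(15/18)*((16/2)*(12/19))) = 3221840564135/697670651392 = 4.62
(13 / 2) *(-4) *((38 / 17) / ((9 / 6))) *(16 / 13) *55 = -133760 / 51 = -2622.75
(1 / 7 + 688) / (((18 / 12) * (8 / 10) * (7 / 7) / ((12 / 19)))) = 48170 / 133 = 362.18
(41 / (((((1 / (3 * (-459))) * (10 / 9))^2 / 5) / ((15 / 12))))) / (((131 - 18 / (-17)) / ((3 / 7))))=321149264859 / 251440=1277240.16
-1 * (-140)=140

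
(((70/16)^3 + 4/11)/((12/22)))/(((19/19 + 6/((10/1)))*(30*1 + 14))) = 789455/360448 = 2.19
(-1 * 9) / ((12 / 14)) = -21 / 2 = -10.50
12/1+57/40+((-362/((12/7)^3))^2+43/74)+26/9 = 715378519553/138101760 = 5180.08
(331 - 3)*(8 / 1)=2624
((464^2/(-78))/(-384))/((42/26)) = 841/189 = 4.45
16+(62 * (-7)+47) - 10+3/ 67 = -25524/ 67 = -380.96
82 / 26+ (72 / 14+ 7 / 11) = 8.93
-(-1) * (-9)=-9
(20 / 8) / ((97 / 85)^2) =36125 / 18818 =1.92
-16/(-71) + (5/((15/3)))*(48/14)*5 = 8632/497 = 17.37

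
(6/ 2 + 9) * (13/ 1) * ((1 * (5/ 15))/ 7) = 52/ 7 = 7.43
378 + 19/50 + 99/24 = 382.50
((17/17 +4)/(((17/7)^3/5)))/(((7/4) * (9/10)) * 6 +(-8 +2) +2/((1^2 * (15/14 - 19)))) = 43046500/82336967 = 0.52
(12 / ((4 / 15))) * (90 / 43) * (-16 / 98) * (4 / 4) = -32400 / 2107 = -15.38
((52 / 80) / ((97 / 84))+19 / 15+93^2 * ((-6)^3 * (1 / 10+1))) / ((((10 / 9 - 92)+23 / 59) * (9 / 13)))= 458669962322 / 13984005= 32799.61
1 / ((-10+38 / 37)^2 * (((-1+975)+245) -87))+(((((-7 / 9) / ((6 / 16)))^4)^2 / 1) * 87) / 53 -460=63583536025914251350511 / 622568757230662771008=102.13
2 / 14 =1 / 7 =0.14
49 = 49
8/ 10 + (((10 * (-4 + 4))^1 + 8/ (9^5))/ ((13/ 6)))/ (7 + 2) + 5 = 66784499/ 11514555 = 5.80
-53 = -53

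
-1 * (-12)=12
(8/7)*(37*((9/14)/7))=1332/343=3.88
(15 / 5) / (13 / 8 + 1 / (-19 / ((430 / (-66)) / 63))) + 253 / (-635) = 471641291 / 327172955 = 1.44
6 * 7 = 42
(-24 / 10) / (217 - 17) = -3 / 250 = -0.01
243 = 243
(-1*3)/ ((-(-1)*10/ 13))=-39/ 10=-3.90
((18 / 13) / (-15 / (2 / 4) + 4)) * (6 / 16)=-27 / 1352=-0.02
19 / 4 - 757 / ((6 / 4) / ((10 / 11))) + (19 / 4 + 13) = -28795 / 66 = -436.29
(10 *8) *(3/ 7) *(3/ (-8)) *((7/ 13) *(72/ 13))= -6480/ 169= -38.34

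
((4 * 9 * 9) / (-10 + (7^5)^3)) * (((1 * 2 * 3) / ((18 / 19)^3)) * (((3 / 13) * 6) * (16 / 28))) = 54872 / 144009365801301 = 0.00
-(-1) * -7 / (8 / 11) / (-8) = 77 / 64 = 1.20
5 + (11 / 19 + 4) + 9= 353 / 19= 18.58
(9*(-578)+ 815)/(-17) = 4387/17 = 258.06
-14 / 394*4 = -28 / 197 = -0.14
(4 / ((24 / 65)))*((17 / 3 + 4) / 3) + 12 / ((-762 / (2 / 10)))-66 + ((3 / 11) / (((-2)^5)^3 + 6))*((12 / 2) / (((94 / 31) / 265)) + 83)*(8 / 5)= -9032590734337 / 290401221330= -31.10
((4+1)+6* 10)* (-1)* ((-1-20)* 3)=4095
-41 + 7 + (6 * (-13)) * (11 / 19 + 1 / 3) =-1998 / 19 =-105.16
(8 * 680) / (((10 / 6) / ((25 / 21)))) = 27200 / 7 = 3885.71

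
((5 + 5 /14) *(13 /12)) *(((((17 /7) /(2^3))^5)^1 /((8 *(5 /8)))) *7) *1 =92290705 /4405854208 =0.02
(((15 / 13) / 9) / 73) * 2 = 10 / 2847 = 0.00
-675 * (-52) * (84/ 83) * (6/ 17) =17690400/ 1411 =12537.49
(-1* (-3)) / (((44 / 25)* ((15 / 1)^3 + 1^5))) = 75 / 148544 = 0.00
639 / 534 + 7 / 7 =391 / 178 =2.20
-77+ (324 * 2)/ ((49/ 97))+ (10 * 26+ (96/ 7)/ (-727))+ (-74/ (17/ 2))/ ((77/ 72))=9709910979/ 6661501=1457.62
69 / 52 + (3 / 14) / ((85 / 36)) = 43863 / 30940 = 1.42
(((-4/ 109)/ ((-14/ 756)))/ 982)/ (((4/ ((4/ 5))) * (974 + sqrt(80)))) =26298/ 63459886655 - 108 * sqrt(5)/ 63459886655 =0.00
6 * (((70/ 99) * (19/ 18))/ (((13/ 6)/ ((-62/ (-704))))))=20615/ 113256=0.18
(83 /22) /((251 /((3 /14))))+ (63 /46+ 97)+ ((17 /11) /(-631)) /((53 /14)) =5849646448839 /59464463212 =98.37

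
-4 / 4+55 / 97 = -42 / 97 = -0.43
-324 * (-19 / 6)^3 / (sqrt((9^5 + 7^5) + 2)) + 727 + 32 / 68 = 6859 * sqrt(75858) / 50572 + 12367 / 17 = 764.83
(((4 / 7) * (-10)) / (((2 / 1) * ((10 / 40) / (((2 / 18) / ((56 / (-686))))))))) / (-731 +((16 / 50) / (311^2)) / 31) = -10494228500 / 493153780653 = -0.02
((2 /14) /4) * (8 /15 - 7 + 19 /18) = -487 /2520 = -0.19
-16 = -16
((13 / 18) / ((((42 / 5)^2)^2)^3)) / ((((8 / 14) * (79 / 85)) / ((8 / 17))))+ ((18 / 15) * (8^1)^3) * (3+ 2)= 9401220888137515768209041 / 3060293257857259081728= 3072.00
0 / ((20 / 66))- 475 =-475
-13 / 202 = -0.06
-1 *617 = -617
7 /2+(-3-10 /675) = 131 /270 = 0.49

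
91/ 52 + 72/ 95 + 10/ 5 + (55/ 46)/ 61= 2413789/ 533140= 4.53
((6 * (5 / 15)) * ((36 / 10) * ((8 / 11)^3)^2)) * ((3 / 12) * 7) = 16515072 / 8857805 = 1.86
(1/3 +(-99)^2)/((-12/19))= -139669/9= -15518.78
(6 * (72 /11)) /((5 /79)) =34128 /55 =620.51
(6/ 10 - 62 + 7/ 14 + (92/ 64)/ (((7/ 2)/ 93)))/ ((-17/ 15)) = 19071/ 952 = 20.03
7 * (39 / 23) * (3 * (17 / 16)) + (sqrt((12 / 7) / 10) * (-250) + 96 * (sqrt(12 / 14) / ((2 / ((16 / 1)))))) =-50 * sqrt(210) / 7 + 13923 / 368 + 768 * sqrt(42) / 7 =645.35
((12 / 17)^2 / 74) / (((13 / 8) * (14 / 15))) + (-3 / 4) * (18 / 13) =-2012337 / 1946126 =-1.03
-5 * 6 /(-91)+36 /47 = 4686 /4277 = 1.10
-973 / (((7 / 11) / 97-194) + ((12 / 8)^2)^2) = 5.15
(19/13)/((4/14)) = 133/26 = 5.12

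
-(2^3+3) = -11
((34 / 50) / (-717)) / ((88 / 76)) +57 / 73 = 22454371 / 28787550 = 0.78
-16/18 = -8/9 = -0.89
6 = 6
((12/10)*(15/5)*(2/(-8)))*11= -99/10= -9.90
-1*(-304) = 304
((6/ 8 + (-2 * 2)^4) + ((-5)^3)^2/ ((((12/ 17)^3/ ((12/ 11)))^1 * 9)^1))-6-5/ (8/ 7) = 80277947/ 14256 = 5631.17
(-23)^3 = -12167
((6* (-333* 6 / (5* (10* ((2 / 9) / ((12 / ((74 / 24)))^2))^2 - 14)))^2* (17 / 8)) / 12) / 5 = 80391458338447303725023232 / 464218594712430045951125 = 173.18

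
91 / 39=7 / 3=2.33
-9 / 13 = -0.69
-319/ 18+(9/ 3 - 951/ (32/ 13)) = -115507/ 288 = -401.07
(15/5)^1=3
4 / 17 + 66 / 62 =685 / 527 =1.30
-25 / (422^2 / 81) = -0.01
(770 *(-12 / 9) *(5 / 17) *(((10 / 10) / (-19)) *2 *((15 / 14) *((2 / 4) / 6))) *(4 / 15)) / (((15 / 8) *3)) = 3520 / 26163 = 0.13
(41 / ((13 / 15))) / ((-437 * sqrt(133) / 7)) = -615 * sqrt(133) / 107939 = -0.07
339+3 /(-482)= 163395 /482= 338.99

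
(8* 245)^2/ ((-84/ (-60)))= 2744000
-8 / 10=-4 / 5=-0.80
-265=-265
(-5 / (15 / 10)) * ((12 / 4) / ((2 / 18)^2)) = -810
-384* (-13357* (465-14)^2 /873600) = 1194209.74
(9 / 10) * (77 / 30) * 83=19173 / 100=191.73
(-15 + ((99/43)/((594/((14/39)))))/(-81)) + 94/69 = -127822778/9372753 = -13.64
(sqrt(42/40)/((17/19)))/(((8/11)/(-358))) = -37411 * sqrt(105)/680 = -563.75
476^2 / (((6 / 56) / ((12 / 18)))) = 12688256 / 9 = 1409806.22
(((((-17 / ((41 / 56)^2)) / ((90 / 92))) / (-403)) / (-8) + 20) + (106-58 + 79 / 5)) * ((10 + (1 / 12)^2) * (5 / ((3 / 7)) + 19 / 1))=84658192631287 / 3292372980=25713.43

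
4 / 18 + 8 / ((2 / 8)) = 290 / 9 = 32.22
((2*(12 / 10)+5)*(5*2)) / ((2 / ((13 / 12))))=481 / 12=40.08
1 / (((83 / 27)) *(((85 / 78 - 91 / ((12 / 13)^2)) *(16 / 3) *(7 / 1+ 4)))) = -9477 / 180670831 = -0.00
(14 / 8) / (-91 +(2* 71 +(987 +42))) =7 / 4320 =0.00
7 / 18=0.39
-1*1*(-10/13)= 0.77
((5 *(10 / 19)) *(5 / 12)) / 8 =0.14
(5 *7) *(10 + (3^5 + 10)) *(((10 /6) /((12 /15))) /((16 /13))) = 2991625 /192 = 15581.38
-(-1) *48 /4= 12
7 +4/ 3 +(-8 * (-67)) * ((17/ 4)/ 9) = 2353/ 9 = 261.44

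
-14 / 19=-0.74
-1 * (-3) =3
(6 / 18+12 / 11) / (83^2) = 0.00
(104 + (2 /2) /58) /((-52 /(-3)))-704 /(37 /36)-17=-77664905 /111592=-695.97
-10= -10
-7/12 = -0.58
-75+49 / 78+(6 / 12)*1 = -73.87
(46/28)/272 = 0.01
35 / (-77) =-5 / 11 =-0.45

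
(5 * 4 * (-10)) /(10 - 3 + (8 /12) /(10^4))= -3000000 /105001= -28.57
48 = 48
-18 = -18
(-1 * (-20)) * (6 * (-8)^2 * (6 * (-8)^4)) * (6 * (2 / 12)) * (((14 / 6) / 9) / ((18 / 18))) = 146800640 / 3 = 48933546.67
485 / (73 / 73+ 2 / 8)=388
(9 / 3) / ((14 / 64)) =96 / 7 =13.71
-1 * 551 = -551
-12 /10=-6 /5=-1.20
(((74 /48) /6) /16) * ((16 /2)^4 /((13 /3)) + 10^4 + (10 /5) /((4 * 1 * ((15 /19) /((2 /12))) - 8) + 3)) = 77508451 /440960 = 175.77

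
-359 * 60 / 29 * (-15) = 323100 / 29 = 11141.38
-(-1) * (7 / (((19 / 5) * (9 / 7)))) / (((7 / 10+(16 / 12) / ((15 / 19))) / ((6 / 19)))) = 2940 / 15523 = 0.19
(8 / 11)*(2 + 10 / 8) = 2.36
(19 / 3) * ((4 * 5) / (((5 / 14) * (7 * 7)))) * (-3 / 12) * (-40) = 1520 / 21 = 72.38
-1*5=-5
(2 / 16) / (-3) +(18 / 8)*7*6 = 2267 / 24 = 94.46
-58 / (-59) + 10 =648 / 59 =10.98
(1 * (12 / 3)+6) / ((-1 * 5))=-2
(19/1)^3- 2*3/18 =20576/3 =6858.67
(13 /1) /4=13 /4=3.25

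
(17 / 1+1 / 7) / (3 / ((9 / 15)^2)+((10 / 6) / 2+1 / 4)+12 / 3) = 1440 / 1127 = 1.28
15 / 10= 3 / 2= 1.50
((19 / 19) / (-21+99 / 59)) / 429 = -59 / 489060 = -0.00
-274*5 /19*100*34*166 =-40696210.53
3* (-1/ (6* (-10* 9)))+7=7.01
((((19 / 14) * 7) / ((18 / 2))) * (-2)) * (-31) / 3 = 589 / 27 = 21.81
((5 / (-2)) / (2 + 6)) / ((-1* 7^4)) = 0.00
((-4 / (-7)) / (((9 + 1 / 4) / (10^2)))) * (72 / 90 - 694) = -1109120 / 259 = -4282.32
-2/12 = -1/6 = -0.17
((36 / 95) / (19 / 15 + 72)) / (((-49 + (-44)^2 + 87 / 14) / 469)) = 11256 / 8784935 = 0.00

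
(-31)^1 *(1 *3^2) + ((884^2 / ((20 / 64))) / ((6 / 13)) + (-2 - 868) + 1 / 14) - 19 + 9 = 1137556561 / 210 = 5416936.00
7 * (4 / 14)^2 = 4 / 7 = 0.57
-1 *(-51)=51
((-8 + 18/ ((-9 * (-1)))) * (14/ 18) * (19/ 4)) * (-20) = 443.33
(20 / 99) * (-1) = -20 / 99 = -0.20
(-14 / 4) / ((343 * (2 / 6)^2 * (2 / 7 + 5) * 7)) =-0.00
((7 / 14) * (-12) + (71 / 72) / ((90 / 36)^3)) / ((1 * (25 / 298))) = -1990342 / 28125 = -70.77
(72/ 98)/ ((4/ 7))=9/ 7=1.29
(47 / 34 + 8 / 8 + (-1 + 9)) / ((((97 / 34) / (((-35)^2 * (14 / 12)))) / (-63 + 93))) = 15134875 / 97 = 156029.64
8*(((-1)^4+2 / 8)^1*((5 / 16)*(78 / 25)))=9.75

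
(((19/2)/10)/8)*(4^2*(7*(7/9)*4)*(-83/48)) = -77273/1080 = -71.55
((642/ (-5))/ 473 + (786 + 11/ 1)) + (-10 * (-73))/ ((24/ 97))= 106343981/ 28380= 3747.15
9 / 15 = 3 / 5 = 0.60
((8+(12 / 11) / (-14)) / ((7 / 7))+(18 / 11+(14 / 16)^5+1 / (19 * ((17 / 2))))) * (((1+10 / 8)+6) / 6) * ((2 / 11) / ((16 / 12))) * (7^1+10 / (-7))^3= 1461547364850261 / 4472571428864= 326.78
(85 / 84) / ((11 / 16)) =340 / 231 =1.47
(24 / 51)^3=0.10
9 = 9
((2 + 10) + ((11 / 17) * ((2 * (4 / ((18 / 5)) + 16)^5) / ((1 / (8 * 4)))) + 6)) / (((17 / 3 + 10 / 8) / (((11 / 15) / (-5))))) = -536610373709432 / 416590695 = -1288099.76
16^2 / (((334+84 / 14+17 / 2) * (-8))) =-64 / 697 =-0.09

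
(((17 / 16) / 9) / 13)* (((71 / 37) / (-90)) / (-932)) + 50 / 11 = 290493229277 / 63908507520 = 4.55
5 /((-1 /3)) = -15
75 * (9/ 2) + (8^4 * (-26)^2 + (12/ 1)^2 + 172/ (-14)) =38771113/ 14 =2769365.21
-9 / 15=-3 / 5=-0.60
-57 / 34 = -1.68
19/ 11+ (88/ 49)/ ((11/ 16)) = 2339/ 539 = 4.34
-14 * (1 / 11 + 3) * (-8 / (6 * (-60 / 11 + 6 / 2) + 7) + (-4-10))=30856 / 55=561.02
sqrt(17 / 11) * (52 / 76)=13 * sqrt(187) / 209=0.85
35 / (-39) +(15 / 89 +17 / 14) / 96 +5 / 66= -13808491 / 17105088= -0.81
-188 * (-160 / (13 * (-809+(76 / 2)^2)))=3.64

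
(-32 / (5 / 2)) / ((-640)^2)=-1 / 32000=-0.00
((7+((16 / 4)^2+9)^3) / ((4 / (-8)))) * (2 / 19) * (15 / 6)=-156320 / 19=-8227.37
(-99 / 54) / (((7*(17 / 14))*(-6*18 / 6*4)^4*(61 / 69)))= -253 / 27868188672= -0.00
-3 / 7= -0.43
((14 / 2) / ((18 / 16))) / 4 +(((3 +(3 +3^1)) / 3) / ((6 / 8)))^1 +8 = 122 / 9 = 13.56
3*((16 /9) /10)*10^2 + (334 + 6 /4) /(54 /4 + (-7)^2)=22013 /375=58.70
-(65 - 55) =-10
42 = 42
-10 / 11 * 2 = -20 / 11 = -1.82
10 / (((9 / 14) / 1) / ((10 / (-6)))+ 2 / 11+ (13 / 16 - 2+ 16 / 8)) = 16.43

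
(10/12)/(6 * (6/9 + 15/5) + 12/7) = 35/996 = 0.04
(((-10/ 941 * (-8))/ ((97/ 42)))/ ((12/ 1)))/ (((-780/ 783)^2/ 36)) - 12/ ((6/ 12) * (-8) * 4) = 265720179/ 308516260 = 0.86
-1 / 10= -0.10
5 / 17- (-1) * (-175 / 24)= -2855 / 408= -7.00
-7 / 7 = -1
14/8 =7/4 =1.75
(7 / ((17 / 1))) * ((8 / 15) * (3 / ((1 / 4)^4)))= 14336 / 85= 168.66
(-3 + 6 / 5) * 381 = -3429 / 5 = -685.80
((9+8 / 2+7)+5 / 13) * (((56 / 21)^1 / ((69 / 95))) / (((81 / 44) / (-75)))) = -3049.12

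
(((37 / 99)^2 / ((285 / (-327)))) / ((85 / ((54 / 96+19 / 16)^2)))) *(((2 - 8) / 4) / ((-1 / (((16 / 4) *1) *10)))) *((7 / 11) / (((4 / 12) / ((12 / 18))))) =-51182803 / 116076510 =-0.44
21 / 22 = 0.95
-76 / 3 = -25.33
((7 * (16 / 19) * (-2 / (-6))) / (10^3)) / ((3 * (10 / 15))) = 7 / 7125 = 0.00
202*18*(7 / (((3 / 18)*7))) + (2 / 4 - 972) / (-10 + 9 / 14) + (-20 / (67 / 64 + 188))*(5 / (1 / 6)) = 11579070601 / 528323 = 21916.65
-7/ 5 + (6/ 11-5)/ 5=-126/ 55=-2.29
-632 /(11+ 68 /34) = -632 /13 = -48.62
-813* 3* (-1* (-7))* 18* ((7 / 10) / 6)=-358533 / 10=-35853.30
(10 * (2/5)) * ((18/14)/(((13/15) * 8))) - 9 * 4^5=-1677177/182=-9215.26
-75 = -75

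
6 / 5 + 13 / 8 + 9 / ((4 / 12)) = 1193 / 40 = 29.82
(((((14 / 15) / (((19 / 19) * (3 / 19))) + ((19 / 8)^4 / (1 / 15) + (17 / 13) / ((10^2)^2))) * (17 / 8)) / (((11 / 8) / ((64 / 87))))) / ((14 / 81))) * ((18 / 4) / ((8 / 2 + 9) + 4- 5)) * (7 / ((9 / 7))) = 6488.59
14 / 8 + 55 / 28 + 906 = 6368 / 7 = 909.71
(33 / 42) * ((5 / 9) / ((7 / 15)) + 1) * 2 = 506 / 147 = 3.44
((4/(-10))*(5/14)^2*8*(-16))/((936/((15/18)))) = 100/17199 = 0.01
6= 6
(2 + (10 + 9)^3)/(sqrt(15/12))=13722*sqrt(5)/5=6136.66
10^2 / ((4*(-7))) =-25 / 7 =-3.57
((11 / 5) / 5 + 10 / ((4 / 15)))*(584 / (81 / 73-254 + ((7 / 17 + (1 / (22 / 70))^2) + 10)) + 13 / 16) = -257321665511 / 3987498400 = -64.53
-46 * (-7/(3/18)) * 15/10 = 2898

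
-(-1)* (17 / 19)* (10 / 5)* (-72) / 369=-272 / 779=-0.35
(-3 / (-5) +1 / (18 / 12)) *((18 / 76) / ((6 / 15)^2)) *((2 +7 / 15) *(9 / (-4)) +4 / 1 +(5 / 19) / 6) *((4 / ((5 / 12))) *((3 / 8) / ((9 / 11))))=-18887 / 1520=-12.43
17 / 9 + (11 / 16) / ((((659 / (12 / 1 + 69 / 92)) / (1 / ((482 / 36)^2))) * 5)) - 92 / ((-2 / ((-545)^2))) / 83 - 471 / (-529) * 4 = 199192454634909605323 / 1210001087342160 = 164621.72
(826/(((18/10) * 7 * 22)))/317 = 295/31383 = 0.01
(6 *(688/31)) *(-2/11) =-8256/341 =-24.21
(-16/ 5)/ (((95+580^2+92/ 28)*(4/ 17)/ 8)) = -0.00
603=603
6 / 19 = 0.32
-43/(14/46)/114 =-989/798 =-1.24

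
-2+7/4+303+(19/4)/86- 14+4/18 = 894829/3096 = 289.03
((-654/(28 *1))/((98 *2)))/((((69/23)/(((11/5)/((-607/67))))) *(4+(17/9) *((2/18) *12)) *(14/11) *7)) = 0.00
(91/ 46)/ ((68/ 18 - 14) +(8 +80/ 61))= -49959/ 23000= -2.17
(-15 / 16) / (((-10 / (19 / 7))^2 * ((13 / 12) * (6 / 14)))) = -1083 / 7280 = -0.15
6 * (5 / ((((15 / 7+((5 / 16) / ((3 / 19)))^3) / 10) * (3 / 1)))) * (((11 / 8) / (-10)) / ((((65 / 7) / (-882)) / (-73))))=-959497684992 / 99586565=-9634.81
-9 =-9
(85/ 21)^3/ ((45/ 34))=4176050/ 83349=50.10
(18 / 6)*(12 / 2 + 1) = 21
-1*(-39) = 39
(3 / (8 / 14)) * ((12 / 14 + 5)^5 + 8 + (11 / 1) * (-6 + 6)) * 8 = 695943942 / 2401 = 289855.87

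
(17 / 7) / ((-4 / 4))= -17 / 7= -2.43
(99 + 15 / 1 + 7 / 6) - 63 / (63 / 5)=661 / 6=110.17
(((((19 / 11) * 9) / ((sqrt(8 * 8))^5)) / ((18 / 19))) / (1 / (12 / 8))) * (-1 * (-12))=3249 / 360448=0.01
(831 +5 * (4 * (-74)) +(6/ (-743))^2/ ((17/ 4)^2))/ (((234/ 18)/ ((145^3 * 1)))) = -315663357399519625/ 2074048093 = -152196739.54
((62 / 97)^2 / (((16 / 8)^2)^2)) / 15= 961 / 564540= 0.00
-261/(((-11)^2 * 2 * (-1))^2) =-261/58564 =-0.00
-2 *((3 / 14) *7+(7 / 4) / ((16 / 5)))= -131 / 32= -4.09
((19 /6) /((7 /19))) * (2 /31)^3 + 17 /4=10641163 /2502444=4.25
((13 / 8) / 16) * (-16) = -13 / 8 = -1.62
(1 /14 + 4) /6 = 19 /28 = 0.68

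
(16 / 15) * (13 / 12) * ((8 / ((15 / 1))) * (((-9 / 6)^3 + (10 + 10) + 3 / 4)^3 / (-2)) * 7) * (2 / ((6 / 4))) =-244391329 / 16200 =-15085.88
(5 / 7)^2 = 25 / 49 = 0.51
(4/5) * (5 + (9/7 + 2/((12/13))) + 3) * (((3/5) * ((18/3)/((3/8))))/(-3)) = -15392/525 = -29.32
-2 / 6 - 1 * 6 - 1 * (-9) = 8 / 3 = 2.67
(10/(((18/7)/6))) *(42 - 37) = 350/3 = 116.67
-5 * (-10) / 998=25 / 499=0.05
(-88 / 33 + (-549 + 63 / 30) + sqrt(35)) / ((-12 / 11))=181357 / 360 - 11*sqrt(35) / 12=498.35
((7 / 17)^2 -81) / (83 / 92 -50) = 2149120 / 1305413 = 1.65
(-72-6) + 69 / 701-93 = -119802 / 701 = -170.90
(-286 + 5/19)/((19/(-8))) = 43432/361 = 120.31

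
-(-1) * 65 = 65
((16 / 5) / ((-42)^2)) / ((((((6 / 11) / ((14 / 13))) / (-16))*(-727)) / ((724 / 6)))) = 254848 / 26793585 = 0.01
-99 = -99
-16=-16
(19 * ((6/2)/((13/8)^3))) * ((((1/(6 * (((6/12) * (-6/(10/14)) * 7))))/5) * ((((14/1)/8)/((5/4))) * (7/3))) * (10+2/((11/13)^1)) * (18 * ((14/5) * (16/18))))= -27.25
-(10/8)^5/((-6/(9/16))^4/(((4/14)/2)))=-253125/7516192768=-0.00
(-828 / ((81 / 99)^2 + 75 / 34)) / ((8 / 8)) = -1135464 / 3943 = -287.97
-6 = -6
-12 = -12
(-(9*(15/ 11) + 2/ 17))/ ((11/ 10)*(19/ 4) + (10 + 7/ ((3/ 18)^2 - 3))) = -1416680/ 1471503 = -0.96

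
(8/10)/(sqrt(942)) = 2*sqrt(942)/2355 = 0.03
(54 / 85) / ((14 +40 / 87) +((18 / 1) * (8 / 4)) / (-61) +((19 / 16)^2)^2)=18781175808 / 468813790855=0.04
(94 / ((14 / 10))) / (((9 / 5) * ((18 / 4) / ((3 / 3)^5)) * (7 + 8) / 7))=940 / 243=3.87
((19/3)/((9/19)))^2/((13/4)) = 55.01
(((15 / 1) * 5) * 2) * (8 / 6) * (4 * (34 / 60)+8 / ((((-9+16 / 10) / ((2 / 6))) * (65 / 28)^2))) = 8253200 / 18759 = 439.96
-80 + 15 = -65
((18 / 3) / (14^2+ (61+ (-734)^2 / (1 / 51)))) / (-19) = -6 / 522059447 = -0.00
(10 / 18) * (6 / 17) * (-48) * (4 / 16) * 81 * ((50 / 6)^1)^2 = -225000 / 17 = -13235.29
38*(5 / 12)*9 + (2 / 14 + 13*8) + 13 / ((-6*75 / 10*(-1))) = 155567 / 630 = 246.93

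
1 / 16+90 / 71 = 1511 / 1136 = 1.33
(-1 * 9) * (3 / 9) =-3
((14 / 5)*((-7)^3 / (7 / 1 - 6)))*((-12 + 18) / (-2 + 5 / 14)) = 403368 / 115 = 3507.55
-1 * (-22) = 22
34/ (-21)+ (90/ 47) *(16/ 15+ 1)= 2308/ 987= 2.34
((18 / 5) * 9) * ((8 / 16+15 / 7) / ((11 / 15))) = 8991 / 77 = 116.77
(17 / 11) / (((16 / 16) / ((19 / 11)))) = 323 / 121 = 2.67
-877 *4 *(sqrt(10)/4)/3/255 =-3.63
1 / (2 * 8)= 0.06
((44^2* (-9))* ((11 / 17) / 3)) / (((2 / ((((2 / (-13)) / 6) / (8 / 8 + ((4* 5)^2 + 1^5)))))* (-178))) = -2662 / 3953469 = -0.00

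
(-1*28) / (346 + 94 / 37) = -259 / 3224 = -0.08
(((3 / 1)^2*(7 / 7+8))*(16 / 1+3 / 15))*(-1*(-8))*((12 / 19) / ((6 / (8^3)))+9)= 12544632 / 19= 660243.79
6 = 6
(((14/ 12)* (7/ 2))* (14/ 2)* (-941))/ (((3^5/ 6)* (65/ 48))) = -2582104/ 5265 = -490.43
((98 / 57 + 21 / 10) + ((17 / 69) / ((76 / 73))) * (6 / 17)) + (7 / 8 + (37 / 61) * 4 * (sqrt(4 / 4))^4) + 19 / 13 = 360357877 / 41584920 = 8.67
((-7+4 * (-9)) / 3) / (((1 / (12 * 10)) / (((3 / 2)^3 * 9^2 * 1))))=-470205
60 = 60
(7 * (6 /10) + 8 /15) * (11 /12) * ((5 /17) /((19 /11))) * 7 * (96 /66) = 21868 /2907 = 7.52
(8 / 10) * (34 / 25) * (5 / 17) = 0.32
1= 1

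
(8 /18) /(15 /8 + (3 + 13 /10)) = 160 /2223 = 0.07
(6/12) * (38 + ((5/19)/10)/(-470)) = 678679/35720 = 19.00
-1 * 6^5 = -7776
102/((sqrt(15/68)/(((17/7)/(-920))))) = -0.57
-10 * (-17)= 170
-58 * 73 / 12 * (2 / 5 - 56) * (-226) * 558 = -12369639468 / 5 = -2473927893.60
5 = 5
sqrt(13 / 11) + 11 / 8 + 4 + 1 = sqrt(143) / 11 + 51 / 8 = 7.46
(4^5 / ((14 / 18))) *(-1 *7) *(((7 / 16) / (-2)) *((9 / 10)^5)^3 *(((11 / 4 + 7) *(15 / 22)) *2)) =1517623534669657779 / 275000000000000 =5518.63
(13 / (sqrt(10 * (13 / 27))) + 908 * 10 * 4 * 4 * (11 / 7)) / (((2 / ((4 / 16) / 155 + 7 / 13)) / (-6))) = -1043466336 / 2821 - 39177 * sqrt(390) / 80600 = -369901.95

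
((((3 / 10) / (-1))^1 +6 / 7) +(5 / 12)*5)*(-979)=-1085711 / 420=-2585.03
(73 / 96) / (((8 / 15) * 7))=365 / 1792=0.20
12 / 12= 1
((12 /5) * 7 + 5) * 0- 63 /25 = -63 /25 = -2.52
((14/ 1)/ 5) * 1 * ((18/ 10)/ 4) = 63/ 50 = 1.26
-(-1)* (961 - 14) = 947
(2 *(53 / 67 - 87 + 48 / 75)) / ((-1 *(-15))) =-95552 / 8375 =-11.41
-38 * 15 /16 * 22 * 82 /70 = -25707 /28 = -918.11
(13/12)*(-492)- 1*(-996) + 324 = 787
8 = 8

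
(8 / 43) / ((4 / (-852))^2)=8440.74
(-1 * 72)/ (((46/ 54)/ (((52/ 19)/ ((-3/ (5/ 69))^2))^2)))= -13520000/ 62735035221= -0.00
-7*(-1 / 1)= 7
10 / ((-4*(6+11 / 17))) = -85 / 226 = -0.38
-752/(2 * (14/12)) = -2256/7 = -322.29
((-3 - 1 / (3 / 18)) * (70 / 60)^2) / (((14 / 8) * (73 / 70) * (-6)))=245 / 219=1.12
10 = 10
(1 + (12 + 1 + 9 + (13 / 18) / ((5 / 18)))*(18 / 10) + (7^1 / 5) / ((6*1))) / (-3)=-6827 / 450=-15.17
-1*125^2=-15625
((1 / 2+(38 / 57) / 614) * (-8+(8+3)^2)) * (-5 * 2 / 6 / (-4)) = 521495 / 22104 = 23.59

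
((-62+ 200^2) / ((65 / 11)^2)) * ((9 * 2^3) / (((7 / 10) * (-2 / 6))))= -2087639136 / 5915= -352939.84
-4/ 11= -0.36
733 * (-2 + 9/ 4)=733/ 4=183.25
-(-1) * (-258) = -258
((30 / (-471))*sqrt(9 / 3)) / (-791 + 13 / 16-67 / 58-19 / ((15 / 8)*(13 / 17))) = 904800*sqrt(3) / 11429546777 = 0.00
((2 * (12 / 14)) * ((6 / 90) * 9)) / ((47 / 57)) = 2052 / 1645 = 1.25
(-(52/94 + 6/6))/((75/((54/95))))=-1314/111625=-0.01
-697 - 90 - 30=-817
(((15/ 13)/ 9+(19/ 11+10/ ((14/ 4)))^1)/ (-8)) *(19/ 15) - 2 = -123701/ 45045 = -2.75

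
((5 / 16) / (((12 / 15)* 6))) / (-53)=-25 / 20352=-0.00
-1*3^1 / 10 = -3 / 10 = -0.30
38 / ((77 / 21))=114 / 11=10.36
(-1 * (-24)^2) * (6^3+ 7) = -128448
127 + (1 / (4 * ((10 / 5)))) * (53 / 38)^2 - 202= -74.76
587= 587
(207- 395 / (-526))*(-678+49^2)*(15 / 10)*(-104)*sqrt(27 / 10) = -91756064.39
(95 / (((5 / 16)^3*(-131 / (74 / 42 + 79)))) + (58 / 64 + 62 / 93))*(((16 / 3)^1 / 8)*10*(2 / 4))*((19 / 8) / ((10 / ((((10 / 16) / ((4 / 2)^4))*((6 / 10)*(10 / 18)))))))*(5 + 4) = -26727948869 / 150241280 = -177.90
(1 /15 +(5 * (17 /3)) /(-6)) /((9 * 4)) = -419 /3240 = -0.13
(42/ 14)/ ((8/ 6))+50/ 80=23/ 8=2.88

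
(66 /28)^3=35937 /2744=13.10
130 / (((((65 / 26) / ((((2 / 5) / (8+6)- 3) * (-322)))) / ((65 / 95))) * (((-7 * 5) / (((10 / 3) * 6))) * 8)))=-1616992 / 665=-2431.57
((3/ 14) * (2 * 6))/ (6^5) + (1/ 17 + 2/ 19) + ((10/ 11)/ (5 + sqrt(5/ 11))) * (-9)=-1467325/ 976752 + sqrt(55)/ 33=-1.28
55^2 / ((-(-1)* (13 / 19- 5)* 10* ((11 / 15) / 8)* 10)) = -3135 / 41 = -76.46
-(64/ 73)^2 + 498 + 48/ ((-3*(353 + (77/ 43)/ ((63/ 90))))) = 40508300242/ 81475081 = 497.19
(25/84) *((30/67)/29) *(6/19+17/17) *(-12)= -18750/258419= -0.07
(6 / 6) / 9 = 1 / 9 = 0.11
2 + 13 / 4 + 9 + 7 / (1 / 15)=477 / 4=119.25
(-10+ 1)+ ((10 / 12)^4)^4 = -25237401276479 / 2821109907456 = -8.95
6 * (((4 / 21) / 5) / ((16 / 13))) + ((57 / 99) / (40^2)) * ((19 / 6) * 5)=16979 / 88704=0.19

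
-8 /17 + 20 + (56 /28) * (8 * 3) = 1148 /17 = 67.53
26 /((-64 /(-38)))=247 /16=15.44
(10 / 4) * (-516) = -1290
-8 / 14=-4 / 7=-0.57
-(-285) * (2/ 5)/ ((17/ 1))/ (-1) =-114/ 17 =-6.71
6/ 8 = 3/ 4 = 0.75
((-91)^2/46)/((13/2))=637/23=27.70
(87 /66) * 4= 58 /11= 5.27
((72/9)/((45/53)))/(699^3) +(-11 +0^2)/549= -18784239581/937505611755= -0.02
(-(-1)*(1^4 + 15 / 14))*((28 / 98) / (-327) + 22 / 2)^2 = 18382558541 / 73353294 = 250.60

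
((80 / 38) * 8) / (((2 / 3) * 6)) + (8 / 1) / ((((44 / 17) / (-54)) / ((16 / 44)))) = -129856 / 2299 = -56.48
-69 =-69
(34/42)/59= 17/1239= 0.01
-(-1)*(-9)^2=81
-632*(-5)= 3160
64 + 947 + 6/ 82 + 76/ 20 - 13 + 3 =205999/ 205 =1004.87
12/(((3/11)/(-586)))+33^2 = -24695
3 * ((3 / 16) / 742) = 9 / 11872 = 0.00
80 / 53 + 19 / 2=1167 / 106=11.01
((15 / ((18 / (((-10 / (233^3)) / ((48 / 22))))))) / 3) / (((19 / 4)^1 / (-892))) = 0.00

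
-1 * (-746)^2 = -556516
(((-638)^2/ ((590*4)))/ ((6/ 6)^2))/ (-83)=-101761/ 48970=-2.08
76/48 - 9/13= 139/156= 0.89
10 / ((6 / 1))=1.67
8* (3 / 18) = 4 / 3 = 1.33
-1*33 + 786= 753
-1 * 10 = -10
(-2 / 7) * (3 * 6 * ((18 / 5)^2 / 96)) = -243 / 350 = -0.69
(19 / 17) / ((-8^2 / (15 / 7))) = -285 / 7616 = -0.04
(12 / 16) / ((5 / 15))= 9 / 4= 2.25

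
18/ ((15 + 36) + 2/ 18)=81/ 230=0.35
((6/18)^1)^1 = 1/3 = 0.33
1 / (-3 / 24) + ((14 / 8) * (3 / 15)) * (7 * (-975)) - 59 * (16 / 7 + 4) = -77493 / 28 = -2767.61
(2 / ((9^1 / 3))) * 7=14 / 3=4.67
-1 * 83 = -83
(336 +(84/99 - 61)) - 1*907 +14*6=-547.15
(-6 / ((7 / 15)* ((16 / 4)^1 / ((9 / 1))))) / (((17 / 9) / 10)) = -18225 / 119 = -153.15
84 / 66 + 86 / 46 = 795 / 253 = 3.14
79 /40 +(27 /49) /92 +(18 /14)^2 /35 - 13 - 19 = -1891579 /63112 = -29.97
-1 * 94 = -94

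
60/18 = 10/3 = 3.33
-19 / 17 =-1.12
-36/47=-0.77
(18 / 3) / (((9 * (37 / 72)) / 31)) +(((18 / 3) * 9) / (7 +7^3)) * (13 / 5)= 1314987 / 32375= 40.62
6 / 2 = 3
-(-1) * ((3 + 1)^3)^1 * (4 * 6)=1536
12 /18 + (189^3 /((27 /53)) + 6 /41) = 1630056493 /123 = 13252491.81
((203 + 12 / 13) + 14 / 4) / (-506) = -5393 / 13156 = -0.41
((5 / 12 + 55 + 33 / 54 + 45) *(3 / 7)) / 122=3637 / 10248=0.35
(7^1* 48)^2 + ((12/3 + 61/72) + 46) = 112946.85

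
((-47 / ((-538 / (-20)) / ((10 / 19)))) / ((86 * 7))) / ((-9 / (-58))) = -136300 / 13845699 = -0.01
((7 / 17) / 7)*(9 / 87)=3 / 493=0.01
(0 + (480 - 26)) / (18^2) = 227 / 162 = 1.40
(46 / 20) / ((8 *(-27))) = -23 / 2160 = -0.01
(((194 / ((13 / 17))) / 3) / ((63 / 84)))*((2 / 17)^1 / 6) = 776 / 351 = 2.21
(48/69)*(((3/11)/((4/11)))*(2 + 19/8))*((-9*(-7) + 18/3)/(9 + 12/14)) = 735/46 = 15.98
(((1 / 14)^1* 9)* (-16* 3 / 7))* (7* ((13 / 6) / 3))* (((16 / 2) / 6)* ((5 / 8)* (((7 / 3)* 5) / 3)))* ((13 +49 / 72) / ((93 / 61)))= -648.07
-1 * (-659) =659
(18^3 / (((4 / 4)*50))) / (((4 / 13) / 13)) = 123201 / 25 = 4928.04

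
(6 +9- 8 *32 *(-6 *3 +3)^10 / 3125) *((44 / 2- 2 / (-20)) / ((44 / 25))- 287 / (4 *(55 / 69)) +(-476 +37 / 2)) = 2223842026333857 / 88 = 25270932117430.19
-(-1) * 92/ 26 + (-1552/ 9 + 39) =-15199/ 117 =-129.91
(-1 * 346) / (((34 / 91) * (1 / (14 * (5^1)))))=-1102010 / 17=-64824.12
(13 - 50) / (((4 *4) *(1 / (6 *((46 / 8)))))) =-2553 / 32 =-79.78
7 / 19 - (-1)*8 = 159 / 19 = 8.37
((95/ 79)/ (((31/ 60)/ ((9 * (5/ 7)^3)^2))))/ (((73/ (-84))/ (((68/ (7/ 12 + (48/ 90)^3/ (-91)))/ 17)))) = -60771262500000000/ 306727587521929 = -198.13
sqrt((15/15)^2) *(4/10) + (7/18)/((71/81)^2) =45679/50410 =0.91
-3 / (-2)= 3 / 2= 1.50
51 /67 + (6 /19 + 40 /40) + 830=1059234 /1273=832.08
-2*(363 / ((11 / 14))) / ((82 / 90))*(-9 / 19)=374220 / 779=480.39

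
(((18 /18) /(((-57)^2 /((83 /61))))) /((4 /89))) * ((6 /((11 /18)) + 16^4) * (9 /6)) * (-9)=-3994542411 /484462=-8245.32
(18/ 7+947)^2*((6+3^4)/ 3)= 1281295661/ 49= 26148891.04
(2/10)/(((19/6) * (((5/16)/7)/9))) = 6048/475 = 12.73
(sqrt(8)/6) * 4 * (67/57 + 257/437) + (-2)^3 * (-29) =9248 * sqrt(2)/3933 + 232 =235.33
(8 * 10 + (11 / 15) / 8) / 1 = 9611 / 120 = 80.09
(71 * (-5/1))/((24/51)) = -6035/8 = -754.38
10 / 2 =5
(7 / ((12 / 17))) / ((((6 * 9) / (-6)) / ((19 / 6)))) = -2261 / 648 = -3.49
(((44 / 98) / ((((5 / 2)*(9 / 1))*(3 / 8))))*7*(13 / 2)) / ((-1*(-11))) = 208 / 945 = 0.22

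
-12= -12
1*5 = 5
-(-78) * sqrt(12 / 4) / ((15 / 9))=234 * sqrt(3) / 5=81.06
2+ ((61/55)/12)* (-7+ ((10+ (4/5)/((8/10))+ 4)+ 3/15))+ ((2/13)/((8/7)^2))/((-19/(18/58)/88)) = 15297097/5909475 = 2.59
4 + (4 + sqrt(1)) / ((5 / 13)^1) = 17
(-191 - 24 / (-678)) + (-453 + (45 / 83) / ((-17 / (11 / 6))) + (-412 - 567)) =-517559335 / 318886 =-1623.02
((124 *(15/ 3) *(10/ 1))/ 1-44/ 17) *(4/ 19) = 421424/ 323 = 1304.72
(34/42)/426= 17/8946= 0.00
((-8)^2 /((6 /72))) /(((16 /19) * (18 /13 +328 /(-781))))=4629768 /4897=945.43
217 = 217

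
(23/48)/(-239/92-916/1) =-529/1014132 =-0.00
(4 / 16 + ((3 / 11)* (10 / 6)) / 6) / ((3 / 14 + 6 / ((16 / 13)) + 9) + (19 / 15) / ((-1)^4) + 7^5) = 3010 / 155438569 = 0.00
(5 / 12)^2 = 25 / 144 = 0.17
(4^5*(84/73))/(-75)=-28672/1825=-15.71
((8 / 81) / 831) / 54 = 4 / 1817397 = 0.00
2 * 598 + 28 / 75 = 89728 / 75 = 1196.37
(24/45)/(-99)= -8/1485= -0.01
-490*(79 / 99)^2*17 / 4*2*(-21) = 181956355 / 3267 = 55695.24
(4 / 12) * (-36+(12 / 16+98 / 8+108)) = 85 / 3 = 28.33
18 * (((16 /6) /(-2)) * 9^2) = -1944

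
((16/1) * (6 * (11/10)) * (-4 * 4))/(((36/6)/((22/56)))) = -3872/35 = -110.63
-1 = -1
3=3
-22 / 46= -11 / 23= -0.48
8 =8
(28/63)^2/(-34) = -8/1377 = -0.01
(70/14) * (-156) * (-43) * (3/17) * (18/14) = 905580/119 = 7609.92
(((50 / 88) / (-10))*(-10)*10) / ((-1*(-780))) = 25 / 3432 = 0.01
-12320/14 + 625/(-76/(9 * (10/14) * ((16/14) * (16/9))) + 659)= -91867920/104509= -879.04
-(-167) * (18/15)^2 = 6012/25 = 240.48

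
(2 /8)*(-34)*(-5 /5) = 17 /2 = 8.50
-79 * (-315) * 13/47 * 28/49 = 184860/47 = 3933.19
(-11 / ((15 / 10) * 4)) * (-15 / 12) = 55 / 24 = 2.29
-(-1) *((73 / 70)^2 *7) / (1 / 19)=101251 / 700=144.64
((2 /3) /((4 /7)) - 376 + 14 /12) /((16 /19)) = -21299 /48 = -443.73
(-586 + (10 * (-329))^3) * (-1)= 35611289586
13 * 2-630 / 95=368 / 19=19.37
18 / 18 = 1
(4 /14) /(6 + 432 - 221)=2 /1519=0.00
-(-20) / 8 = 5 / 2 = 2.50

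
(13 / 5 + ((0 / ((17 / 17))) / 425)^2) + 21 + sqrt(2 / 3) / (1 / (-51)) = 118 / 5 - 17 * sqrt(6) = -18.04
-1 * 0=0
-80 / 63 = -1.27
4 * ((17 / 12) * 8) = 45.33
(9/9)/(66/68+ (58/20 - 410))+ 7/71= 235612/2450991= 0.10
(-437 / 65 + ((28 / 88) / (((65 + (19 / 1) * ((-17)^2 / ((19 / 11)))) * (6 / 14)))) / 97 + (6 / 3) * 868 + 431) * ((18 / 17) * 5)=8748640151907 / 764957908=11436.76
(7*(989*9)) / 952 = 8901 / 136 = 65.45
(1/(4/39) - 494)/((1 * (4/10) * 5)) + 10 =-1857/8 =-232.12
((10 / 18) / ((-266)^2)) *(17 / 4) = 85 / 2547216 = 0.00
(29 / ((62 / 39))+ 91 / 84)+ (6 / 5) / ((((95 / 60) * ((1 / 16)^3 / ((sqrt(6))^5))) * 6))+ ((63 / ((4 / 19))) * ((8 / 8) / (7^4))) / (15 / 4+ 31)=342813565 / 17735844+ 1769472 * sqrt(6) / 95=45643.58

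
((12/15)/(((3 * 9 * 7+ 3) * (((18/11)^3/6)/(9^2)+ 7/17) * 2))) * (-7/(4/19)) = -3009391/18280320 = -0.16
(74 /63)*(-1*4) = -296 /63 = -4.70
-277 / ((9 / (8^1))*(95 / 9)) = -2216 / 95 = -23.33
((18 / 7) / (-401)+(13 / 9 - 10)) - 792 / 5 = -21089801 / 126315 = -166.96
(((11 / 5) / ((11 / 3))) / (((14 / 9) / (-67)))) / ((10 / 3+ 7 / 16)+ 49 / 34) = -738072 / 148855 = -4.96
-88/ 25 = -3.52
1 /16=0.06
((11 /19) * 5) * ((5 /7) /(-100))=-11 /532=-0.02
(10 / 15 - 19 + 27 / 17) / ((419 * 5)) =-854 / 106845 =-0.01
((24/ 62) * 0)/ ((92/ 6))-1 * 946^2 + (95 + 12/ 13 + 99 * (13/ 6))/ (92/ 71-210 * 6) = -2079398753329/ 2323568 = -894916.25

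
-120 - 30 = -150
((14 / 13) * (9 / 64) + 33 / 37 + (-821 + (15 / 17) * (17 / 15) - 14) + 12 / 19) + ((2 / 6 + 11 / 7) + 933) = 629983637 / 6141408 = 102.58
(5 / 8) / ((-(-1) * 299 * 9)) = 0.00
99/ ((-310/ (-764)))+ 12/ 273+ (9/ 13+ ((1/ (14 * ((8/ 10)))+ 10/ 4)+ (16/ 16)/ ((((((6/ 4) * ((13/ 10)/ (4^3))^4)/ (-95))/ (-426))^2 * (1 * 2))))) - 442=88922857894549747504183107886566643/ 7080542658280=12558763104204052637317.78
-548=-548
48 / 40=1.20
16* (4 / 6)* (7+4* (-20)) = -2336 / 3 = -778.67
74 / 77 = 0.96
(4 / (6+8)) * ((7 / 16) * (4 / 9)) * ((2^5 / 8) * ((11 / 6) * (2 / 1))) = 22 / 27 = 0.81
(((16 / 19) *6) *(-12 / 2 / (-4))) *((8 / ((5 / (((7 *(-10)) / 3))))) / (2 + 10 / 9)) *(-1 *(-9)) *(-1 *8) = 124416 / 19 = 6548.21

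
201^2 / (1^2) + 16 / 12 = 121207 / 3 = 40402.33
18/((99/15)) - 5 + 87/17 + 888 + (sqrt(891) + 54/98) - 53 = 9* sqrt(11) + 7682222/9163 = 868.25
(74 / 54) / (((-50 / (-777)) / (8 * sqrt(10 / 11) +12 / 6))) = 9583 / 225 +38332 * sqrt(110) / 2475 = 205.03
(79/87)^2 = 6241/7569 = 0.82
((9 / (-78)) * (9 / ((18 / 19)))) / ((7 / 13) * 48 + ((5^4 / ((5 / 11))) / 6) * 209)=-171 / 7475782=-0.00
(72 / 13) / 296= 9 / 481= 0.02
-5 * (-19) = 95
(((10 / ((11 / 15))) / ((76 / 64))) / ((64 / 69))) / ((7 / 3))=15525 / 2926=5.31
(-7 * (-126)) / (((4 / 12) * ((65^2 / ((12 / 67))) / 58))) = 1841616 / 283075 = 6.51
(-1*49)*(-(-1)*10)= -490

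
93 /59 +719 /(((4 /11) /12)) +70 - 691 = 1363347 /59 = 23107.58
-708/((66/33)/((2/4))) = -177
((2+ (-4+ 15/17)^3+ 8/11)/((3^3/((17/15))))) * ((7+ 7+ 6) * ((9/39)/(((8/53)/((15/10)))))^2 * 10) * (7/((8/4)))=-146514616955/34384064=-4261.12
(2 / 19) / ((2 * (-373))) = -1 / 7087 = -0.00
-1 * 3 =-3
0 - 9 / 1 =-9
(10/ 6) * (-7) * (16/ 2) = -280/ 3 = -93.33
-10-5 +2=-13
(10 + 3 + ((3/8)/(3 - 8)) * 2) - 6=137/20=6.85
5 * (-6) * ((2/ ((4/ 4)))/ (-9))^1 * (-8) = -160/ 3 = -53.33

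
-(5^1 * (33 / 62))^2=-7.08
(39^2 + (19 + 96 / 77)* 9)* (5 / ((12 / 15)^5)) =512296875 / 19712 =25989.09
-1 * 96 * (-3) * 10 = 2880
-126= -126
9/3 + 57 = 60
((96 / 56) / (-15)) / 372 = -1 / 3255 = -0.00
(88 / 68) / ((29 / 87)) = 66 / 17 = 3.88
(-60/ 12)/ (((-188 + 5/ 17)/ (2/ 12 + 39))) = 19975/ 19146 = 1.04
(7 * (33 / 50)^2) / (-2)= -7623 / 5000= -1.52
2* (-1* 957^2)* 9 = -16485282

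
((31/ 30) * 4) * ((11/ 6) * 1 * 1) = 341/ 45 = 7.58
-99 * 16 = -1584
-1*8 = -8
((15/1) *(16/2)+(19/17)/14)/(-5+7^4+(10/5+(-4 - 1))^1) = 28579/569534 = 0.05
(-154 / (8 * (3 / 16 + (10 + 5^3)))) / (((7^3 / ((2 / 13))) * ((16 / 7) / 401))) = -4411 / 393666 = -0.01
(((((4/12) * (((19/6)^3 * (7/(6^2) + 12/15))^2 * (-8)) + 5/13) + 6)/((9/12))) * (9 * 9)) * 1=-19549111707373/68234400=-286499.36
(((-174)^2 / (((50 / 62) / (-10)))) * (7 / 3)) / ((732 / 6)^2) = -1094982 / 18605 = -58.85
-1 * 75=-75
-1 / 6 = -0.17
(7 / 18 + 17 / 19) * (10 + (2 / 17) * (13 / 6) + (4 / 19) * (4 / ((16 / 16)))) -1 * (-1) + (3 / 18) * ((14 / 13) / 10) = 164382178 / 10770435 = 15.26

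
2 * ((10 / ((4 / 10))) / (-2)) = -25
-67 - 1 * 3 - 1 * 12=-82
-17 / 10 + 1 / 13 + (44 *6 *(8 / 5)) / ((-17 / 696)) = -38222339 / 2210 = -17295.18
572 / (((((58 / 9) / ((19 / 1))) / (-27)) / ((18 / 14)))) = -11884158 / 203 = -58542.65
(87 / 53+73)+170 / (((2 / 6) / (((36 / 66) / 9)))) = 61536 / 583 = 105.55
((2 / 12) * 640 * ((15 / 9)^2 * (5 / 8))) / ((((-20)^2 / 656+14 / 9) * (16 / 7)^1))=179375 / 4794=37.42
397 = 397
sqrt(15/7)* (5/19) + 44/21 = 5* sqrt(105)/133 + 44/21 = 2.48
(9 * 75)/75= 9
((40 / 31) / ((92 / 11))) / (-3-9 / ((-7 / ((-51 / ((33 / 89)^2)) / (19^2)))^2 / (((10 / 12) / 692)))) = -0.05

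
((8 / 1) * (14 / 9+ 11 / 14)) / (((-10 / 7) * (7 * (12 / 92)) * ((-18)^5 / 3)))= 1357 / 59521392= 0.00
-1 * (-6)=6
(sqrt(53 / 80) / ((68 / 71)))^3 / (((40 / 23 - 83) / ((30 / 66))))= -436293509 * sqrt(265) / 2068610396160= -0.00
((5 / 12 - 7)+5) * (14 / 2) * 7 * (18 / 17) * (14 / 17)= -19551 / 289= -67.65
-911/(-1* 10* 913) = 0.10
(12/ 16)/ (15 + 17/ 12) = 9/ 197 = 0.05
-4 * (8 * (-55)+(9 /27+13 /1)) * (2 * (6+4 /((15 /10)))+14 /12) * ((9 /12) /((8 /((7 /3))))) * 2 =41440 /3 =13813.33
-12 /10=-1.20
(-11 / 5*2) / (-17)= 22 / 85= 0.26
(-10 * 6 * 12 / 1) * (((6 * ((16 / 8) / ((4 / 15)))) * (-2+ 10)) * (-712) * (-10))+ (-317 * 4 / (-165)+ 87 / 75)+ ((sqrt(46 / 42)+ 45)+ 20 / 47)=-71559415495666 / 38775+ sqrt(483) / 21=-1845503944.68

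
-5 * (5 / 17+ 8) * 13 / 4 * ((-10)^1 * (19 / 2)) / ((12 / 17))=290225 / 16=18139.06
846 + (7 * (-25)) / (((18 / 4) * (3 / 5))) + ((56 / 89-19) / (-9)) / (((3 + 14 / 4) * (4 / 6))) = 24418159 / 31239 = 781.66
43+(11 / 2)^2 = 293 / 4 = 73.25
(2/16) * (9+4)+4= 45/8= 5.62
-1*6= -6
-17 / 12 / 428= -17 / 5136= -0.00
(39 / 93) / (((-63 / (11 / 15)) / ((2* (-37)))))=10582 / 29295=0.36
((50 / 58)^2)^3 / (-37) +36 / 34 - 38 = -13825465077381 / 374143868909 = -36.95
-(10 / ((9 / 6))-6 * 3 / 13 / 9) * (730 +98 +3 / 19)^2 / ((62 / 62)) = -20962639050 / 4693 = -4466788.63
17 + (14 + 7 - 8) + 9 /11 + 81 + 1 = 112.82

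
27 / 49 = 0.55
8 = 8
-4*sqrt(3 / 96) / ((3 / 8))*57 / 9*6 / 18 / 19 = -4*sqrt(2) / 27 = -0.21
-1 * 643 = -643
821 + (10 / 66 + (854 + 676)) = 77588 / 33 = 2351.15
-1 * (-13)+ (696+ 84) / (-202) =923 / 101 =9.14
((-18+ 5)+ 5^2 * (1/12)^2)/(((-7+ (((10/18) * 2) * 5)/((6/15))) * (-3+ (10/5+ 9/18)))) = 1847/496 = 3.72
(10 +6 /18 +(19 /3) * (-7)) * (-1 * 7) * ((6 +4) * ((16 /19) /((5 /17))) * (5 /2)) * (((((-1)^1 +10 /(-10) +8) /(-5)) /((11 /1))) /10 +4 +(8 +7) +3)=391458592 /1045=374601.52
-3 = -3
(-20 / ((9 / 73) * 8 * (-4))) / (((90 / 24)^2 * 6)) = 73 / 1215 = 0.06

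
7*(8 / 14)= 4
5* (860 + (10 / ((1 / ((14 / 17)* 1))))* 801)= 633800 / 17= 37282.35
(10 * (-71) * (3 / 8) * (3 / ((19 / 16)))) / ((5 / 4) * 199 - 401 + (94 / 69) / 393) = 1386221040 / 313763663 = 4.42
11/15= 0.73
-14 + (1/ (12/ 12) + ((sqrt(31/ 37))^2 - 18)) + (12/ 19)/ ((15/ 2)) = -105724/ 3515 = -30.08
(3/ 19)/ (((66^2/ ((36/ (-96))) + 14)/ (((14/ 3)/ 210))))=-1/ 3306570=-0.00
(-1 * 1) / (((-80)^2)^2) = -0.00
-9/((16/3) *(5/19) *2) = -513/160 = -3.21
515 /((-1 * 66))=-515 /66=-7.80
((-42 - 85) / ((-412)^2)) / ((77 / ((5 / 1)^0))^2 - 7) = -127 / 1005223968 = -0.00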